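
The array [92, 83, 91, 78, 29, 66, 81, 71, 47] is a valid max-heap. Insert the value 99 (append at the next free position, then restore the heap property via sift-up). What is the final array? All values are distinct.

append 99 at index 9 → [92, 83, 91, 78, 29, 66, 81, 71, 47, 99]
99 > parent 29 at index 4, swap → [92, 83, 91, 78, 99, 66, 81, 71, 47, 29]
99 > parent 83 at index 1, swap → [92, 99, 91, 78, 83, 66, 81, 71, 47, 29]
99 > parent 92 at index 0, swap → [99, 92, 91, 78, 83, 66, 81, 71, 47, 29]

[99, 92, 91, 78, 83, 66, 81, 71, 47, 29]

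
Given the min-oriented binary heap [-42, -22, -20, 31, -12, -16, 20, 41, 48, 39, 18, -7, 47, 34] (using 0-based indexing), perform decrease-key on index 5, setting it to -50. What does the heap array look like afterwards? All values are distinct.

[-50, -22, -42, 31, -12, -20, 20, 41, 48, 39, 18, -7, 47, 34]

set index 5 from -16 to -50 → [-42, -22, -20, 31, -12, -50, 20, 41, 48, 39, 18, -7, 47, 34]
-50 < parent -20 at index 2, swap → [-42, -22, -50, 31, -12, -20, 20, 41, 48, 39, 18, -7, 47, 34]
-50 < parent -42 at index 0, swap → [-50, -22, -42, 31, -12, -20, 20, 41, 48, 39, 18, -7, 47, 34]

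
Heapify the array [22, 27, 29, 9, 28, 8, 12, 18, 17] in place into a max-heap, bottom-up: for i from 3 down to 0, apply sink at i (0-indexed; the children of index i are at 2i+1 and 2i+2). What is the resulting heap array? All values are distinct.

sift down from index 3:
  9 vs larger child 18 at index 7, swap → [22, 27, 29, 18, 28, 8, 12, 9, 17]
sift down from index 2: already satisfies heap property
sift down from index 1:
  27 vs larger child 28 at index 4, swap → [22, 28, 29, 18, 27, 8, 12, 9, 17]
sift down from index 0:
  22 vs larger child 29 at index 2, swap → [29, 28, 22, 18, 27, 8, 12, 9, 17]

[29, 28, 22, 18, 27, 8, 12, 9, 17]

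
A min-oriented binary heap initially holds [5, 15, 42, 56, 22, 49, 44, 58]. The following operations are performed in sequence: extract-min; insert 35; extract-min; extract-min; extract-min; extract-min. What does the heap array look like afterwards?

[44, 56, 49, 58]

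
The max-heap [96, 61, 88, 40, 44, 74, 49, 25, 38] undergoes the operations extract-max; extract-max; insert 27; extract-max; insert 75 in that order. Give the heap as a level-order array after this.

extract-max → returns 96:
  remove root 96; move last element 38 to root → [38, 61, 88, 40, 44, 74, 49, 25]
  38 vs larger child 88 at index 2, swap → [88, 61, 38, 40, 44, 74, 49, 25]
  38 vs larger child 74 at index 5, swap → [88, 61, 74, 40, 44, 38, 49, 25]
extract-max → returns 88:
  remove root 88; move last element 25 to root → [25, 61, 74, 40, 44, 38, 49]
  25 vs larger child 74 at index 2, swap → [74, 61, 25, 40, 44, 38, 49]
  25 vs larger child 49 at index 6, swap → [74, 61, 49, 40, 44, 38, 25]
insert 27:
  append 27 at index 7 → [74, 61, 49, 40, 44, 38, 25, 27] (no swap needed)
extract-max → returns 74:
  remove root 74; move last element 27 to root → [27, 61, 49, 40, 44, 38, 25]
  27 vs larger child 61 at index 1, swap → [61, 27, 49, 40, 44, 38, 25]
  27 vs larger child 44 at index 4, swap → [61, 44, 49, 40, 27, 38, 25]
insert 75:
  append 75 at index 7 → [61, 44, 49, 40, 27, 38, 25, 75]
  75 > parent 40 at index 3, swap → [61, 44, 49, 75, 27, 38, 25, 40]
  75 > parent 44 at index 1, swap → [61, 75, 49, 44, 27, 38, 25, 40]
  75 > parent 61 at index 0, swap → [75, 61, 49, 44, 27, 38, 25, 40]

[75, 61, 49, 44, 27, 38, 25, 40]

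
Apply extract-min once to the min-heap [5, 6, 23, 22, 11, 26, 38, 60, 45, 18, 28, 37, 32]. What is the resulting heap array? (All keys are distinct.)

remove root 5; move last element 32 to root → [32, 6, 23, 22, 11, 26, 38, 60, 45, 18, 28, 37]
32 vs smaller child 6 at index 1, swap → [6, 32, 23, 22, 11, 26, 38, 60, 45, 18, 28, 37]
32 vs smaller child 11 at index 4, swap → [6, 11, 23, 22, 32, 26, 38, 60, 45, 18, 28, 37]
32 vs smaller child 18 at index 9, swap → [6, 11, 23, 22, 18, 26, 38, 60, 45, 32, 28, 37]

[6, 11, 23, 22, 18, 26, 38, 60, 45, 32, 28, 37]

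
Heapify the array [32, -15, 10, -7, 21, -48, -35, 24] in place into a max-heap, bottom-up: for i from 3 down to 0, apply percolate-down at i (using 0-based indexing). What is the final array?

sift down from index 3:
  -7 vs only child 24 at index 7, swap → [32, -15, 10, 24, 21, -48, -35, -7]
sift down from index 2: already satisfies heap property
sift down from index 1:
  -15 vs larger child 24 at index 3, swap → [32, 24, 10, -15, 21, -48, -35, -7]
  -15 vs only child -7 at index 7, swap → [32, 24, 10, -7, 21, -48, -35, -15]
sift down from index 0: already satisfies heap property

[32, 24, 10, -7, 21, -48, -35, -15]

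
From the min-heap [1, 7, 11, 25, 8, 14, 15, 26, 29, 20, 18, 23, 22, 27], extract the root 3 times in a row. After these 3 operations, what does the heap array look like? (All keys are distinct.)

[11, 18, 14, 25, 20, 23, 15, 26, 29, 22, 27]

extract-min #1 returns 1:
  remove root 1; move last element 27 to root → [27, 7, 11, 25, 8, 14, 15, 26, 29, 20, 18, 23, 22]
  27 vs smaller child 7 at index 1, swap → [7, 27, 11, 25, 8, 14, 15, 26, 29, 20, 18, 23, 22]
  27 vs smaller child 8 at index 4, swap → [7, 8, 11, 25, 27, 14, 15, 26, 29, 20, 18, 23, 22]
  27 vs smaller child 18 at index 10, swap → [7, 8, 11, 25, 18, 14, 15, 26, 29, 20, 27, 23, 22]
extract-min #2 returns 7:
  remove root 7; move last element 22 to root → [22, 8, 11, 25, 18, 14, 15, 26, 29, 20, 27, 23]
  22 vs smaller child 8 at index 1, swap → [8, 22, 11, 25, 18, 14, 15, 26, 29, 20, 27, 23]
  22 vs smaller child 18 at index 4, swap → [8, 18, 11, 25, 22, 14, 15, 26, 29, 20, 27, 23]
  22 vs smaller child 20 at index 9, swap → [8, 18, 11, 25, 20, 14, 15, 26, 29, 22, 27, 23]
extract-min #3 returns 8:
  remove root 8; move last element 23 to root → [23, 18, 11, 25, 20, 14, 15, 26, 29, 22, 27]
  23 vs smaller child 11 at index 2, swap → [11, 18, 23, 25, 20, 14, 15, 26, 29, 22, 27]
  23 vs smaller child 14 at index 5, swap → [11, 18, 14, 25, 20, 23, 15, 26, 29, 22, 27]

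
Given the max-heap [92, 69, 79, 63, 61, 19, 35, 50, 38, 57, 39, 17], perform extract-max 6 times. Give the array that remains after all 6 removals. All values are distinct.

[50, 39, 35, 17, 38, 19]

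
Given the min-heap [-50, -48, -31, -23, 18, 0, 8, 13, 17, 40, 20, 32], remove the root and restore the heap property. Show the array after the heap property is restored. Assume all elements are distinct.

remove root -50; move last element 32 to root → [32, -48, -31, -23, 18, 0, 8, 13, 17, 40, 20]
32 vs smaller child -48 at index 1, swap → [-48, 32, -31, -23, 18, 0, 8, 13, 17, 40, 20]
32 vs smaller child -23 at index 3, swap → [-48, -23, -31, 32, 18, 0, 8, 13, 17, 40, 20]
32 vs smaller child 13 at index 7, swap → [-48, -23, -31, 13, 18, 0, 8, 32, 17, 40, 20]

[-48, -23, -31, 13, 18, 0, 8, 32, 17, 40, 20]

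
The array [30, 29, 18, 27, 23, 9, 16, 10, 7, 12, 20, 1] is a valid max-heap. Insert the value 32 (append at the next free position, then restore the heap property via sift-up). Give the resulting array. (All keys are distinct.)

append 32 at index 12 → [30, 29, 18, 27, 23, 9, 16, 10, 7, 12, 20, 1, 32]
32 > parent 9 at index 5, swap → [30, 29, 18, 27, 23, 32, 16, 10, 7, 12, 20, 1, 9]
32 > parent 18 at index 2, swap → [30, 29, 32, 27, 23, 18, 16, 10, 7, 12, 20, 1, 9]
32 > parent 30 at index 0, swap → [32, 29, 30, 27, 23, 18, 16, 10, 7, 12, 20, 1, 9]

[32, 29, 30, 27, 23, 18, 16, 10, 7, 12, 20, 1, 9]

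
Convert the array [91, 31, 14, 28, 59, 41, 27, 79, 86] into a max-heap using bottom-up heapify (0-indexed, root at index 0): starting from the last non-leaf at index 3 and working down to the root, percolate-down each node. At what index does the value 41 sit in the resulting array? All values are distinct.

2

sift down from index 3:
  28 vs larger child 86 at index 8, swap → [91, 31, 14, 86, 59, 41, 27, 79, 28]
sift down from index 2:
  14 vs larger child 41 at index 5, swap → [91, 31, 41, 86, 59, 14, 27, 79, 28]
sift down from index 1:
  31 vs larger child 86 at index 3, swap → [91, 86, 41, 31, 59, 14, 27, 79, 28]
  31 vs larger child 79 at index 7, swap → [91, 86, 41, 79, 59, 14, 27, 31, 28]
sift down from index 0: already satisfies heap property
resulting array: [91, 86, 41, 79, 59, 14, 27, 31, 28]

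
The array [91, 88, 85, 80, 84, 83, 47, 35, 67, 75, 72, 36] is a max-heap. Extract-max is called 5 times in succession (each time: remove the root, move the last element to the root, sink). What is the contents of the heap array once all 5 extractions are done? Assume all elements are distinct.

[80, 75, 72, 67, 35, 36, 47]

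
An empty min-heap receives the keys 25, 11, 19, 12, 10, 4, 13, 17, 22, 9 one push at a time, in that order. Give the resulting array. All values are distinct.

[4, 9, 10, 17, 11, 19, 13, 25, 22, 12]

Insert 25:
  append 25 at index 0 → [25] (no swap needed)
Insert 11:
  append 11 at index 1 → [25, 11]
  11 < parent 25 at index 0, swap → [11, 25]
Insert 19:
  append 19 at index 2 → [11, 25, 19] (no swap needed)
Insert 12:
  append 12 at index 3 → [11, 25, 19, 12]
  12 < parent 25 at index 1, swap → [11, 12, 19, 25]
Insert 10:
  append 10 at index 4 → [11, 12, 19, 25, 10]
  10 < parent 12 at index 1, swap → [11, 10, 19, 25, 12]
  10 < parent 11 at index 0, swap → [10, 11, 19, 25, 12]
Insert 4:
  append 4 at index 5 → [10, 11, 19, 25, 12, 4]
  4 < parent 19 at index 2, swap → [10, 11, 4, 25, 12, 19]
  4 < parent 10 at index 0, swap → [4, 11, 10, 25, 12, 19]
Insert 13:
  append 13 at index 6 → [4, 11, 10, 25, 12, 19, 13] (no swap needed)
Insert 17:
  append 17 at index 7 → [4, 11, 10, 25, 12, 19, 13, 17]
  17 < parent 25 at index 3, swap → [4, 11, 10, 17, 12, 19, 13, 25]
Insert 22:
  append 22 at index 8 → [4, 11, 10, 17, 12, 19, 13, 25, 22] (no swap needed)
Insert 9:
  append 9 at index 9 → [4, 11, 10, 17, 12, 19, 13, 25, 22, 9]
  9 < parent 12 at index 4, swap → [4, 11, 10, 17, 9, 19, 13, 25, 22, 12]
  9 < parent 11 at index 1, swap → [4, 9, 10, 17, 11, 19, 13, 25, 22, 12]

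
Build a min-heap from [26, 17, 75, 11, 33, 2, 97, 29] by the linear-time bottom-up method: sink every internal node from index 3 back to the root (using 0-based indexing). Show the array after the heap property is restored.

sift down from index 3: already satisfies heap property
sift down from index 2:
  75 vs smaller child 2 at index 5, swap → [26, 17, 2, 11, 33, 75, 97, 29]
sift down from index 1:
  17 vs smaller child 11 at index 3, swap → [26, 11, 2, 17, 33, 75, 97, 29]
sift down from index 0:
  26 vs smaller child 2 at index 2, swap → [2, 11, 26, 17, 33, 75, 97, 29]

[2, 11, 26, 17, 33, 75, 97, 29]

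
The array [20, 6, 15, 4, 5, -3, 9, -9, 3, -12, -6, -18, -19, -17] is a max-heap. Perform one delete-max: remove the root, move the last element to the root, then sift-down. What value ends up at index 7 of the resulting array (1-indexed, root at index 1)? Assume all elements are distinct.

-17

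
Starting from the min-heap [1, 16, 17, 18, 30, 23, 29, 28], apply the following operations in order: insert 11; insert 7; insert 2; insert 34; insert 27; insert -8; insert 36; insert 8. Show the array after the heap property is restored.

insert 11:
  append 11 at index 8 → [1, 16, 17, 18, 30, 23, 29, 28, 11]
  11 < parent 18 at index 3, swap → [1, 16, 17, 11, 30, 23, 29, 28, 18]
  11 < parent 16 at index 1, swap → [1, 11, 17, 16, 30, 23, 29, 28, 18]
insert 7:
  append 7 at index 9 → [1, 11, 17, 16, 30, 23, 29, 28, 18, 7]
  7 < parent 30 at index 4, swap → [1, 11, 17, 16, 7, 23, 29, 28, 18, 30]
  7 < parent 11 at index 1, swap → [1, 7, 17, 16, 11, 23, 29, 28, 18, 30]
insert 2:
  append 2 at index 10 → [1, 7, 17, 16, 11, 23, 29, 28, 18, 30, 2]
  2 < parent 11 at index 4, swap → [1, 7, 17, 16, 2, 23, 29, 28, 18, 30, 11]
  2 < parent 7 at index 1, swap → [1, 2, 17, 16, 7, 23, 29, 28, 18, 30, 11]
insert 34:
  append 34 at index 11 → [1, 2, 17, 16, 7, 23, 29, 28, 18, 30, 11, 34] (no swap needed)
insert 27:
  append 27 at index 12 → [1, 2, 17, 16, 7, 23, 29, 28, 18, 30, 11, 34, 27] (no swap needed)
insert -8:
  append -8 at index 13 → [1, 2, 17, 16, 7, 23, 29, 28, 18, 30, 11, 34, 27, -8]
  -8 < parent 29 at index 6, swap → [1, 2, 17, 16, 7, 23, -8, 28, 18, 30, 11, 34, 27, 29]
  -8 < parent 17 at index 2, swap → [1, 2, -8, 16, 7, 23, 17, 28, 18, 30, 11, 34, 27, 29]
  -8 < parent 1 at index 0, swap → [-8, 2, 1, 16, 7, 23, 17, 28, 18, 30, 11, 34, 27, 29]
insert 36:
  append 36 at index 14 → [-8, 2, 1, 16, 7, 23, 17, 28, 18, 30, 11, 34, 27, 29, 36] (no swap needed)
insert 8:
  append 8 at index 15 → [-8, 2, 1, 16, 7, 23, 17, 28, 18, 30, 11, 34, 27, 29, 36, 8]
  8 < parent 28 at index 7, swap → [-8, 2, 1, 16, 7, 23, 17, 8, 18, 30, 11, 34, 27, 29, 36, 28]
  8 < parent 16 at index 3, swap → [-8, 2, 1, 8, 7, 23, 17, 16, 18, 30, 11, 34, 27, 29, 36, 28]

[-8, 2, 1, 8, 7, 23, 17, 16, 18, 30, 11, 34, 27, 29, 36, 28]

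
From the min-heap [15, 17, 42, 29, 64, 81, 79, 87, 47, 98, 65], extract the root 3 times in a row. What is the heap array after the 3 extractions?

extract-min #1 returns 15:
  remove root 15; move last element 65 to root → [65, 17, 42, 29, 64, 81, 79, 87, 47, 98]
  65 vs smaller child 17 at index 1, swap → [17, 65, 42, 29, 64, 81, 79, 87, 47, 98]
  65 vs smaller child 29 at index 3, swap → [17, 29, 42, 65, 64, 81, 79, 87, 47, 98]
  65 vs smaller child 47 at index 8, swap → [17, 29, 42, 47, 64, 81, 79, 87, 65, 98]
extract-min #2 returns 17:
  remove root 17; move last element 98 to root → [98, 29, 42, 47, 64, 81, 79, 87, 65]
  98 vs smaller child 29 at index 1, swap → [29, 98, 42, 47, 64, 81, 79, 87, 65]
  98 vs smaller child 47 at index 3, swap → [29, 47, 42, 98, 64, 81, 79, 87, 65]
  98 vs smaller child 65 at index 8, swap → [29, 47, 42, 65, 64, 81, 79, 87, 98]
extract-min #3 returns 29:
  remove root 29; move last element 98 to root → [98, 47, 42, 65, 64, 81, 79, 87]
  98 vs smaller child 42 at index 2, swap → [42, 47, 98, 65, 64, 81, 79, 87]
  98 vs smaller child 79 at index 6, swap → [42, 47, 79, 65, 64, 81, 98, 87]

[42, 47, 79, 65, 64, 81, 98, 87]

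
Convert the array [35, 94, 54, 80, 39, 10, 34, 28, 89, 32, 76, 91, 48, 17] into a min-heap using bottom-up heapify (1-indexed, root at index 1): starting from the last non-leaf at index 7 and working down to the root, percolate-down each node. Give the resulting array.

sift down from index 7:
  34 vs only child 17 at index 14, swap → [35, 94, 54, 80, 39, 10, 17, 28, 89, 32, 76, 91, 48, 34]
sift down from index 6: already satisfies heap property
sift down from index 5:
  39 vs smaller child 32 at index 10, swap → [35, 94, 54, 80, 32, 10, 17, 28, 89, 39, 76, 91, 48, 34]
sift down from index 4:
  80 vs smaller child 28 at index 8, swap → [35, 94, 54, 28, 32, 10, 17, 80, 89, 39, 76, 91, 48, 34]
sift down from index 3:
  54 vs smaller child 10 at index 6, swap → [35, 94, 10, 28, 32, 54, 17, 80, 89, 39, 76, 91, 48, 34]
  54 vs smaller child 48 at index 13, swap → [35, 94, 10, 28, 32, 48, 17, 80, 89, 39, 76, 91, 54, 34]
sift down from index 2:
  94 vs smaller child 28 at index 4, swap → [35, 28, 10, 94, 32, 48, 17, 80, 89, 39, 76, 91, 54, 34]
  94 vs smaller child 80 at index 8, swap → [35, 28, 10, 80, 32, 48, 17, 94, 89, 39, 76, 91, 54, 34]
sift down from index 1:
  35 vs smaller child 10 at index 3, swap → [10, 28, 35, 80, 32, 48, 17, 94, 89, 39, 76, 91, 54, 34]
  35 vs smaller child 17 at index 7, swap → [10, 28, 17, 80, 32, 48, 35, 94, 89, 39, 76, 91, 54, 34]
  35 vs only child 34 at index 14, swap → [10, 28, 17, 80, 32, 48, 34, 94, 89, 39, 76, 91, 54, 35]

[10, 28, 17, 80, 32, 48, 34, 94, 89, 39, 76, 91, 54, 35]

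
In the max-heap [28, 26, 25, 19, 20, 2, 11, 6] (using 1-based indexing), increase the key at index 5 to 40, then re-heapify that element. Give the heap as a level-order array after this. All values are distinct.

[40, 28, 25, 19, 26, 2, 11, 6]

set index 5 from 20 to 40 → [28, 26, 25, 19, 40, 2, 11, 6]
40 > parent 26 at index 2, swap → [28, 40, 25, 19, 26, 2, 11, 6]
40 > parent 28 at index 1, swap → [40, 28, 25, 19, 26, 2, 11, 6]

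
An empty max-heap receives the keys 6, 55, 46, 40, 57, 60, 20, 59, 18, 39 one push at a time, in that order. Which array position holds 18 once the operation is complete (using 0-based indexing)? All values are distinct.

Insert 6:
  append 6 at index 0 → [6] (no swap needed)
Insert 55:
  append 55 at index 1 → [6, 55]
  55 > parent 6 at index 0, swap → [55, 6]
Insert 46:
  append 46 at index 2 → [55, 6, 46] (no swap needed)
Insert 40:
  append 40 at index 3 → [55, 6, 46, 40]
  40 > parent 6 at index 1, swap → [55, 40, 46, 6]
Insert 57:
  append 57 at index 4 → [55, 40, 46, 6, 57]
  57 > parent 40 at index 1, swap → [55, 57, 46, 6, 40]
  57 > parent 55 at index 0, swap → [57, 55, 46, 6, 40]
Insert 60:
  append 60 at index 5 → [57, 55, 46, 6, 40, 60]
  60 > parent 46 at index 2, swap → [57, 55, 60, 6, 40, 46]
  60 > parent 57 at index 0, swap → [60, 55, 57, 6, 40, 46]
Insert 20:
  append 20 at index 6 → [60, 55, 57, 6, 40, 46, 20] (no swap needed)
Insert 59:
  append 59 at index 7 → [60, 55, 57, 6, 40, 46, 20, 59]
  59 > parent 6 at index 3, swap → [60, 55, 57, 59, 40, 46, 20, 6]
  59 > parent 55 at index 1, swap → [60, 59, 57, 55, 40, 46, 20, 6]
Insert 18:
  append 18 at index 8 → [60, 59, 57, 55, 40, 46, 20, 6, 18] (no swap needed)
Insert 39:
  append 39 at index 9 → [60, 59, 57, 55, 40, 46, 20, 6, 18, 39] (no swap needed)
resulting array: [60, 59, 57, 55, 40, 46, 20, 6, 18, 39]

8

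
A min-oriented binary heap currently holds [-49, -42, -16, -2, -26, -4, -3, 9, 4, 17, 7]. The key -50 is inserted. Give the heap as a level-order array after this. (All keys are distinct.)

[-50, -42, -49, -2, -26, -16, -3, 9, 4, 17, 7, -4]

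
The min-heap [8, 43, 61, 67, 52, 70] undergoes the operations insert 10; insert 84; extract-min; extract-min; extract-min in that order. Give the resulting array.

insert 10:
  append 10 at index 6 → [8, 43, 61, 67, 52, 70, 10]
  10 < parent 61 at index 2, swap → [8, 43, 10, 67, 52, 70, 61]
insert 84:
  append 84 at index 7 → [8, 43, 10, 67, 52, 70, 61, 84] (no swap needed)
extract-min → returns 8:
  remove root 8; move last element 84 to root → [84, 43, 10, 67, 52, 70, 61]
  84 vs smaller child 10 at index 2, swap → [10, 43, 84, 67, 52, 70, 61]
  84 vs smaller child 61 at index 6, swap → [10, 43, 61, 67, 52, 70, 84]
extract-min → returns 10:
  remove root 10; move last element 84 to root → [84, 43, 61, 67, 52, 70]
  84 vs smaller child 43 at index 1, swap → [43, 84, 61, 67, 52, 70]
  84 vs smaller child 52 at index 4, swap → [43, 52, 61, 67, 84, 70]
extract-min → returns 43:
  remove root 43; move last element 70 to root → [70, 52, 61, 67, 84]
  70 vs smaller child 52 at index 1, swap → [52, 70, 61, 67, 84]
  70 vs smaller child 67 at index 3, swap → [52, 67, 61, 70, 84]

[52, 67, 61, 70, 84]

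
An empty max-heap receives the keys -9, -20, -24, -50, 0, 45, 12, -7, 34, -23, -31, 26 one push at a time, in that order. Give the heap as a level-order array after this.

Insert -9:
  append -9 at index 0 → [-9] (no swap needed)
Insert -20:
  append -20 at index 1 → [-9, -20] (no swap needed)
Insert -24:
  append -24 at index 2 → [-9, -20, -24] (no swap needed)
Insert -50:
  append -50 at index 3 → [-9, -20, -24, -50] (no swap needed)
Insert 0:
  append 0 at index 4 → [-9, -20, -24, -50, 0]
  0 > parent -20 at index 1, swap → [-9, 0, -24, -50, -20]
  0 > parent -9 at index 0, swap → [0, -9, -24, -50, -20]
Insert 45:
  append 45 at index 5 → [0, -9, -24, -50, -20, 45]
  45 > parent -24 at index 2, swap → [0, -9, 45, -50, -20, -24]
  45 > parent 0 at index 0, swap → [45, -9, 0, -50, -20, -24]
Insert 12:
  append 12 at index 6 → [45, -9, 0, -50, -20, -24, 12]
  12 > parent 0 at index 2, swap → [45, -9, 12, -50, -20, -24, 0]
Insert -7:
  append -7 at index 7 → [45, -9, 12, -50, -20, -24, 0, -7]
  -7 > parent -50 at index 3, swap → [45, -9, 12, -7, -20, -24, 0, -50]
  -7 > parent -9 at index 1, swap → [45, -7, 12, -9, -20, -24, 0, -50]
Insert 34:
  append 34 at index 8 → [45, -7, 12, -9, -20, -24, 0, -50, 34]
  34 > parent -9 at index 3, swap → [45, -7, 12, 34, -20, -24, 0, -50, -9]
  34 > parent -7 at index 1, swap → [45, 34, 12, -7, -20, -24, 0, -50, -9]
Insert -23:
  append -23 at index 9 → [45, 34, 12, -7, -20, -24, 0, -50, -9, -23] (no swap needed)
Insert -31:
  append -31 at index 10 → [45, 34, 12, -7, -20, -24, 0, -50, -9, -23, -31] (no swap needed)
Insert 26:
  append 26 at index 11 → [45, 34, 12, -7, -20, -24, 0, -50, -9, -23, -31, 26]
  26 > parent -24 at index 5, swap → [45, 34, 12, -7, -20, 26, 0, -50, -9, -23, -31, -24]
  26 > parent 12 at index 2, swap → [45, 34, 26, -7, -20, 12, 0, -50, -9, -23, -31, -24]

[45, 34, 26, -7, -20, 12, 0, -50, -9, -23, -31, -24]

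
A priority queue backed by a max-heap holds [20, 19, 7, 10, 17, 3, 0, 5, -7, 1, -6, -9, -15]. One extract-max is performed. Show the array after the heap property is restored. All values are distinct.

remove root 20; move last element -15 to root → [-15, 19, 7, 10, 17, 3, 0, 5, -7, 1, -6, -9]
-15 vs larger child 19 at index 1, swap → [19, -15, 7, 10, 17, 3, 0, 5, -7, 1, -6, -9]
-15 vs larger child 17 at index 4, swap → [19, 17, 7, 10, -15, 3, 0, 5, -7, 1, -6, -9]
-15 vs larger child 1 at index 9, swap → [19, 17, 7, 10, 1, 3, 0, 5, -7, -15, -6, -9]

[19, 17, 7, 10, 1, 3, 0, 5, -7, -15, -6, -9]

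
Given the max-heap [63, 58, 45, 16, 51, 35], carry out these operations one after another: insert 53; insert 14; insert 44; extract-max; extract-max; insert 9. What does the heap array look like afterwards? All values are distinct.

insert 53:
  append 53 at index 6 → [63, 58, 45, 16, 51, 35, 53]
  53 > parent 45 at index 2, swap → [63, 58, 53, 16, 51, 35, 45]
insert 14:
  append 14 at index 7 → [63, 58, 53, 16, 51, 35, 45, 14] (no swap needed)
insert 44:
  append 44 at index 8 → [63, 58, 53, 16, 51, 35, 45, 14, 44]
  44 > parent 16 at index 3, swap → [63, 58, 53, 44, 51, 35, 45, 14, 16]
extract-max → returns 63:
  remove root 63; move last element 16 to root → [16, 58, 53, 44, 51, 35, 45, 14]
  16 vs larger child 58 at index 1, swap → [58, 16, 53, 44, 51, 35, 45, 14]
  16 vs larger child 51 at index 4, swap → [58, 51, 53, 44, 16, 35, 45, 14]
extract-max → returns 58:
  remove root 58; move last element 14 to root → [14, 51, 53, 44, 16, 35, 45]
  14 vs larger child 53 at index 2, swap → [53, 51, 14, 44, 16, 35, 45]
  14 vs larger child 45 at index 6, swap → [53, 51, 45, 44, 16, 35, 14]
insert 9:
  append 9 at index 7 → [53, 51, 45, 44, 16, 35, 14, 9] (no swap needed)

[53, 51, 45, 44, 16, 35, 14, 9]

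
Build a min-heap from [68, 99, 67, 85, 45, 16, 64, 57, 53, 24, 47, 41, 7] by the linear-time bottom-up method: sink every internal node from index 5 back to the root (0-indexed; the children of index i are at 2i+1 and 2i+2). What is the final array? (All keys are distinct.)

[7, 24, 16, 53, 45, 41, 64, 57, 85, 99, 47, 68, 67]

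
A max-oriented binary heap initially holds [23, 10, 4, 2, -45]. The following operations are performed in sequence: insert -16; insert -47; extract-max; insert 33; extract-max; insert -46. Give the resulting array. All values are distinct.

insert -16:
  append -16 at index 5 → [23, 10, 4, 2, -45, -16] (no swap needed)
insert -47:
  append -47 at index 6 → [23, 10, 4, 2, -45, -16, -47] (no swap needed)
extract-max → returns 23:
  remove root 23; move last element -47 to root → [-47, 10, 4, 2, -45, -16]
  -47 vs larger child 10 at index 1, swap → [10, -47, 4, 2, -45, -16]
  -47 vs larger child 2 at index 3, swap → [10, 2, 4, -47, -45, -16]
insert 33:
  append 33 at index 6 → [10, 2, 4, -47, -45, -16, 33]
  33 > parent 4 at index 2, swap → [10, 2, 33, -47, -45, -16, 4]
  33 > parent 10 at index 0, swap → [33, 2, 10, -47, -45, -16, 4]
extract-max → returns 33:
  remove root 33; move last element 4 to root → [4, 2, 10, -47, -45, -16]
  4 vs larger child 10 at index 2, swap → [10, 2, 4, -47, -45, -16]
insert -46:
  append -46 at index 6 → [10, 2, 4, -47, -45, -16, -46] (no swap needed)

[10, 2, 4, -47, -45, -16, -46]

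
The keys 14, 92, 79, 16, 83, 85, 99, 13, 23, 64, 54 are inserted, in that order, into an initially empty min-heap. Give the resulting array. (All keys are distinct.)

Insert 14:
  append 14 at index 0 → [14] (no swap needed)
Insert 92:
  append 92 at index 1 → [14, 92] (no swap needed)
Insert 79:
  append 79 at index 2 → [14, 92, 79] (no swap needed)
Insert 16:
  append 16 at index 3 → [14, 92, 79, 16]
  16 < parent 92 at index 1, swap → [14, 16, 79, 92]
Insert 83:
  append 83 at index 4 → [14, 16, 79, 92, 83] (no swap needed)
Insert 85:
  append 85 at index 5 → [14, 16, 79, 92, 83, 85] (no swap needed)
Insert 99:
  append 99 at index 6 → [14, 16, 79, 92, 83, 85, 99] (no swap needed)
Insert 13:
  append 13 at index 7 → [14, 16, 79, 92, 83, 85, 99, 13]
  13 < parent 92 at index 3, swap → [14, 16, 79, 13, 83, 85, 99, 92]
  13 < parent 16 at index 1, swap → [14, 13, 79, 16, 83, 85, 99, 92]
  13 < parent 14 at index 0, swap → [13, 14, 79, 16, 83, 85, 99, 92]
Insert 23:
  append 23 at index 8 → [13, 14, 79, 16, 83, 85, 99, 92, 23] (no swap needed)
Insert 64:
  append 64 at index 9 → [13, 14, 79, 16, 83, 85, 99, 92, 23, 64]
  64 < parent 83 at index 4, swap → [13, 14, 79, 16, 64, 85, 99, 92, 23, 83]
Insert 54:
  append 54 at index 10 → [13, 14, 79, 16, 64, 85, 99, 92, 23, 83, 54]
  54 < parent 64 at index 4, swap → [13, 14, 79, 16, 54, 85, 99, 92, 23, 83, 64]

[13, 14, 79, 16, 54, 85, 99, 92, 23, 83, 64]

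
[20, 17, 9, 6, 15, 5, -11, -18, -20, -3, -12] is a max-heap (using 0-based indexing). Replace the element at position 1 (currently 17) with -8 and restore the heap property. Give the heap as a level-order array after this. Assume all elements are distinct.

set index 1 from 17 to -8 → [20, -8, 9, 6, 15, 5, -11, -18, -20, -3, -12]
-8 vs larger child 15 at index 4, swap → [20, 15, 9, 6, -8, 5, -11, -18, -20, -3, -12]
-8 vs larger child -3 at index 9, swap → [20, 15, 9, 6, -3, 5, -11, -18, -20, -8, -12]

[20, 15, 9, 6, -3, 5, -11, -18, -20, -8, -12]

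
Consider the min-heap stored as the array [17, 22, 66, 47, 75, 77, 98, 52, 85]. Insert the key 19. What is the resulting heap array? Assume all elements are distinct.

[17, 19, 66, 47, 22, 77, 98, 52, 85, 75]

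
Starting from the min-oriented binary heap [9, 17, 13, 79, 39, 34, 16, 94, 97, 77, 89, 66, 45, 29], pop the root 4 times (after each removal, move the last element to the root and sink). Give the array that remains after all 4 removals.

[29, 39, 34, 79, 66, 89, 45, 94, 97, 77]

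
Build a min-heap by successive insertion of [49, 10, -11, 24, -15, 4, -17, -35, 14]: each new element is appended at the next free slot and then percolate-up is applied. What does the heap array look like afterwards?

Insert 49:
  append 49 at index 0 → [49] (no swap needed)
Insert 10:
  append 10 at index 1 → [49, 10]
  10 < parent 49 at index 0, swap → [10, 49]
Insert -11:
  append -11 at index 2 → [10, 49, -11]
  -11 < parent 10 at index 0, swap → [-11, 49, 10]
Insert 24:
  append 24 at index 3 → [-11, 49, 10, 24]
  24 < parent 49 at index 1, swap → [-11, 24, 10, 49]
Insert -15:
  append -15 at index 4 → [-11, 24, 10, 49, -15]
  -15 < parent 24 at index 1, swap → [-11, -15, 10, 49, 24]
  -15 < parent -11 at index 0, swap → [-15, -11, 10, 49, 24]
Insert 4:
  append 4 at index 5 → [-15, -11, 10, 49, 24, 4]
  4 < parent 10 at index 2, swap → [-15, -11, 4, 49, 24, 10]
Insert -17:
  append -17 at index 6 → [-15, -11, 4, 49, 24, 10, -17]
  -17 < parent 4 at index 2, swap → [-15, -11, -17, 49, 24, 10, 4]
  -17 < parent -15 at index 0, swap → [-17, -11, -15, 49, 24, 10, 4]
Insert -35:
  append -35 at index 7 → [-17, -11, -15, 49, 24, 10, 4, -35]
  -35 < parent 49 at index 3, swap → [-17, -11, -15, -35, 24, 10, 4, 49]
  -35 < parent -11 at index 1, swap → [-17, -35, -15, -11, 24, 10, 4, 49]
  -35 < parent -17 at index 0, swap → [-35, -17, -15, -11, 24, 10, 4, 49]
Insert 14:
  append 14 at index 8 → [-35, -17, -15, -11, 24, 10, 4, 49, 14] (no swap needed)

[-35, -17, -15, -11, 24, 10, 4, 49, 14]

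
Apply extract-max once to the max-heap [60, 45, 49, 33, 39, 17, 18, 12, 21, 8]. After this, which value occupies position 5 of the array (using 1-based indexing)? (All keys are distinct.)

39

remove root 60; move last element 8 to root → [8, 45, 49, 33, 39, 17, 18, 12, 21]
8 vs larger child 49 at index 3, swap → [49, 45, 8, 33, 39, 17, 18, 12, 21]
8 vs larger child 18 at index 7, swap → [49, 45, 18, 33, 39, 17, 8, 12, 21]
resulting array: [49, 45, 18, 33, 39, 17, 8, 12, 21]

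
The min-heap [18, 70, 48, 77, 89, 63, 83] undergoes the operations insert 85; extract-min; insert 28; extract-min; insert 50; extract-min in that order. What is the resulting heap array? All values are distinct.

[50, 70, 63, 77, 89, 85, 83]

insert 85:
  append 85 at index 7 → [18, 70, 48, 77, 89, 63, 83, 85] (no swap needed)
extract-min → returns 18:
  remove root 18; move last element 85 to root → [85, 70, 48, 77, 89, 63, 83]
  85 vs smaller child 48 at index 2, swap → [48, 70, 85, 77, 89, 63, 83]
  85 vs smaller child 63 at index 5, swap → [48, 70, 63, 77, 89, 85, 83]
insert 28:
  append 28 at index 7 → [48, 70, 63, 77, 89, 85, 83, 28]
  28 < parent 77 at index 3, swap → [48, 70, 63, 28, 89, 85, 83, 77]
  28 < parent 70 at index 1, swap → [48, 28, 63, 70, 89, 85, 83, 77]
  28 < parent 48 at index 0, swap → [28, 48, 63, 70, 89, 85, 83, 77]
extract-min → returns 28:
  remove root 28; move last element 77 to root → [77, 48, 63, 70, 89, 85, 83]
  77 vs smaller child 48 at index 1, swap → [48, 77, 63, 70, 89, 85, 83]
  77 vs smaller child 70 at index 3, swap → [48, 70, 63, 77, 89, 85, 83]
insert 50:
  append 50 at index 7 → [48, 70, 63, 77, 89, 85, 83, 50]
  50 < parent 77 at index 3, swap → [48, 70, 63, 50, 89, 85, 83, 77]
  50 < parent 70 at index 1, swap → [48, 50, 63, 70, 89, 85, 83, 77]
extract-min → returns 48:
  remove root 48; move last element 77 to root → [77, 50, 63, 70, 89, 85, 83]
  77 vs smaller child 50 at index 1, swap → [50, 77, 63, 70, 89, 85, 83]
  77 vs smaller child 70 at index 3, swap → [50, 70, 63, 77, 89, 85, 83]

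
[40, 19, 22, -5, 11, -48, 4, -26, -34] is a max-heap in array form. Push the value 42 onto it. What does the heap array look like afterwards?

[42, 40, 22, -5, 19, -48, 4, -26, -34, 11]

append 42 at index 9 → [40, 19, 22, -5, 11, -48, 4, -26, -34, 42]
42 > parent 11 at index 4, swap → [40, 19, 22, -5, 42, -48, 4, -26, -34, 11]
42 > parent 19 at index 1, swap → [40, 42, 22, -5, 19, -48, 4, -26, -34, 11]
42 > parent 40 at index 0, swap → [42, 40, 22, -5, 19, -48, 4, -26, -34, 11]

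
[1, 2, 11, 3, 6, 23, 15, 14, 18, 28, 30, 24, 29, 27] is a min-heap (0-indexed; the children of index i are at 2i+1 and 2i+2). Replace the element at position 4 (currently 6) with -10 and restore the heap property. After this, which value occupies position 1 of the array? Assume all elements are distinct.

set index 4 from 6 to -10 → [1, 2, 11, 3, -10, 23, 15, 14, 18, 28, 30, 24, 29, 27]
-10 < parent 2 at index 1, swap → [1, -10, 11, 3, 2, 23, 15, 14, 18, 28, 30, 24, 29, 27]
-10 < parent 1 at index 0, swap → [-10, 1, 11, 3, 2, 23, 15, 14, 18, 28, 30, 24, 29, 27]
resulting array: [-10, 1, 11, 3, 2, 23, 15, 14, 18, 28, 30, 24, 29, 27]

1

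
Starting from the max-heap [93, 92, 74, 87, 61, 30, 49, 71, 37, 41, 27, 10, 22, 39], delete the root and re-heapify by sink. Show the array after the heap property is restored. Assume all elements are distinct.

[92, 87, 74, 71, 61, 30, 49, 39, 37, 41, 27, 10, 22]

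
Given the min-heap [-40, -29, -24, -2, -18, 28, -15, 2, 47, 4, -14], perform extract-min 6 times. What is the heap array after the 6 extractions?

[-2, 4, 2, 28, 47]

extract-min #1 returns -40:
  remove root -40; move last element -14 to root → [-14, -29, -24, -2, -18, 28, -15, 2, 47, 4]
  -14 vs smaller child -29 at index 1, swap → [-29, -14, -24, -2, -18, 28, -15, 2, 47, 4]
  -14 vs smaller child -18 at index 4, swap → [-29, -18, -24, -2, -14, 28, -15, 2, 47, 4]
extract-min #2 returns -29:
  remove root -29; move last element 4 to root → [4, -18, -24, -2, -14, 28, -15, 2, 47]
  4 vs smaller child -24 at index 2, swap → [-24, -18, 4, -2, -14, 28, -15, 2, 47]
  4 vs smaller child -15 at index 6, swap → [-24, -18, -15, -2, -14, 28, 4, 2, 47]
extract-min #3 returns -24:
  remove root -24; move last element 47 to root → [47, -18, -15, -2, -14, 28, 4, 2]
  47 vs smaller child -18 at index 1, swap → [-18, 47, -15, -2, -14, 28, 4, 2]
  47 vs smaller child -14 at index 4, swap → [-18, -14, -15, -2, 47, 28, 4, 2]
extract-min #4 returns -18:
  remove root -18; move last element 2 to root → [2, -14, -15, -2, 47, 28, 4]
  2 vs smaller child -15 at index 2, swap → [-15, -14, 2, -2, 47, 28, 4]
extract-min #5 returns -15:
  remove root -15; move last element 4 to root → [4, -14, 2, -2, 47, 28]
  4 vs smaller child -14 at index 1, swap → [-14, 4, 2, -2, 47, 28]
  4 vs smaller child -2 at index 3, swap → [-14, -2, 2, 4, 47, 28]
extract-min #6 returns -14:
  remove root -14; move last element 28 to root → [28, -2, 2, 4, 47]
  28 vs smaller child -2 at index 1, swap → [-2, 28, 2, 4, 47]
  28 vs smaller child 4 at index 3, swap → [-2, 4, 2, 28, 47]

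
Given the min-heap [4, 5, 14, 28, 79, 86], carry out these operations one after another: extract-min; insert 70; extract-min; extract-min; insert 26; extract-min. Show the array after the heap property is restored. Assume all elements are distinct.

extract-min → returns 4:
  remove root 4; move last element 86 to root → [86, 5, 14, 28, 79]
  86 vs smaller child 5 at index 1, swap → [5, 86, 14, 28, 79]
  86 vs smaller child 28 at index 3, swap → [5, 28, 14, 86, 79]
insert 70:
  append 70 at index 5 → [5, 28, 14, 86, 79, 70] (no swap needed)
extract-min → returns 5:
  remove root 5; move last element 70 to root → [70, 28, 14, 86, 79]
  70 vs smaller child 14 at index 2, swap → [14, 28, 70, 86, 79]
extract-min → returns 14:
  remove root 14; move last element 79 to root → [79, 28, 70, 86]
  79 vs smaller child 28 at index 1, swap → [28, 79, 70, 86]
insert 26:
  append 26 at index 4 → [28, 79, 70, 86, 26]
  26 < parent 79 at index 1, swap → [28, 26, 70, 86, 79]
  26 < parent 28 at index 0, swap → [26, 28, 70, 86, 79]
extract-min → returns 26:
  remove root 26; move last element 79 to root → [79, 28, 70, 86]
  79 vs smaller child 28 at index 1, swap → [28, 79, 70, 86]

[28, 79, 70, 86]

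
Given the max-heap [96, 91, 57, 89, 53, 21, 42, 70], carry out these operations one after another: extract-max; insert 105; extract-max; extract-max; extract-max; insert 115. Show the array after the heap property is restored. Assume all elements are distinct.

extract-max → returns 96:
  remove root 96; move last element 70 to root → [70, 91, 57, 89, 53, 21, 42]
  70 vs larger child 91 at index 1, swap → [91, 70, 57, 89, 53, 21, 42]
  70 vs larger child 89 at index 3, swap → [91, 89, 57, 70, 53, 21, 42]
insert 105:
  append 105 at index 7 → [91, 89, 57, 70, 53, 21, 42, 105]
  105 > parent 70 at index 3, swap → [91, 89, 57, 105, 53, 21, 42, 70]
  105 > parent 89 at index 1, swap → [91, 105, 57, 89, 53, 21, 42, 70]
  105 > parent 91 at index 0, swap → [105, 91, 57, 89, 53, 21, 42, 70]
extract-max → returns 105:
  remove root 105; move last element 70 to root → [70, 91, 57, 89, 53, 21, 42]
  70 vs larger child 91 at index 1, swap → [91, 70, 57, 89, 53, 21, 42]
  70 vs larger child 89 at index 3, swap → [91, 89, 57, 70, 53, 21, 42]
extract-max → returns 91:
  remove root 91; move last element 42 to root → [42, 89, 57, 70, 53, 21]
  42 vs larger child 89 at index 1, swap → [89, 42, 57, 70, 53, 21]
  42 vs larger child 70 at index 3, swap → [89, 70, 57, 42, 53, 21]
extract-max → returns 89:
  remove root 89; move last element 21 to root → [21, 70, 57, 42, 53]
  21 vs larger child 70 at index 1, swap → [70, 21, 57, 42, 53]
  21 vs larger child 53 at index 4, swap → [70, 53, 57, 42, 21]
insert 115:
  append 115 at index 5 → [70, 53, 57, 42, 21, 115]
  115 > parent 57 at index 2, swap → [70, 53, 115, 42, 21, 57]
  115 > parent 70 at index 0, swap → [115, 53, 70, 42, 21, 57]

[115, 53, 70, 42, 21, 57]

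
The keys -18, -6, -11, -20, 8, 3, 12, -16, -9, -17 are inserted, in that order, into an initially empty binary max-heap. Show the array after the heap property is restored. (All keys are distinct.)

[12, -6, 8, -9, -17, -11, 3, -20, -16, -18]

Insert -18:
  append -18 at index 0 → [-18] (no swap needed)
Insert -6:
  append -6 at index 1 → [-18, -6]
  -6 > parent -18 at index 0, swap → [-6, -18]
Insert -11:
  append -11 at index 2 → [-6, -18, -11] (no swap needed)
Insert -20:
  append -20 at index 3 → [-6, -18, -11, -20] (no swap needed)
Insert 8:
  append 8 at index 4 → [-6, -18, -11, -20, 8]
  8 > parent -18 at index 1, swap → [-6, 8, -11, -20, -18]
  8 > parent -6 at index 0, swap → [8, -6, -11, -20, -18]
Insert 3:
  append 3 at index 5 → [8, -6, -11, -20, -18, 3]
  3 > parent -11 at index 2, swap → [8, -6, 3, -20, -18, -11]
Insert 12:
  append 12 at index 6 → [8, -6, 3, -20, -18, -11, 12]
  12 > parent 3 at index 2, swap → [8, -6, 12, -20, -18, -11, 3]
  12 > parent 8 at index 0, swap → [12, -6, 8, -20, -18, -11, 3]
Insert -16:
  append -16 at index 7 → [12, -6, 8, -20, -18, -11, 3, -16]
  -16 > parent -20 at index 3, swap → [12, -6, 8, -16, -18, -11, 3, -20]
Insert -9:
  append -9 at index 8 → [12, -6, 8, -16, -18, -11, 3, -20, -9]
  -9 > parent -16 at index 3, swap → [12, -6, 8, -9, -18, -11, 3, -20, -16]
Insert -17:
  append -17 at index 9 → [12, -6, 8, -9, -18, -11, 3, -20, -16, -17]
  -17 > parent -18 at index 4, swap → [12, -6, 8, -9, -17, -11, 3, -20, -16, -18]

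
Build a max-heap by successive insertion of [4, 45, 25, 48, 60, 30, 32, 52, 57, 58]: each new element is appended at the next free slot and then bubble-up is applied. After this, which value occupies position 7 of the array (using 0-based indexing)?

4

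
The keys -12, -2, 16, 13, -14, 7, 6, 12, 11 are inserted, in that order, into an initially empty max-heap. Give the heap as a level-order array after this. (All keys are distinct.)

Insert -12:
  append -12 at index 0 → [-12] (no swap needed)
Insert -2:
  append -2 at index 1 → [-12, -2]
  -2 > parent -12 at index 0, swap → [-2, -12]
Insert 16:
  append 16 at index 2 → [-2, -12, 16]
  16 > parent -2 at index 0, swap → [16, -12, -2]
Insert 13:
  append 13 at index 3 → [16, -12, -2, 13]
  13 > parent -12 at index 1, swap → [16, 13, -2, -12]
Insert -14:
  append -14 at index 4 → [16, 13, -2, -12, -14] (no swap needed)
Insert 7:
  append 7 at index 5 → [16, 13, -2, -12, -14, 7]
  7 > parent -2 at index 2, swap → [16, 13, 7, -12, -14, -2]
Insert 6:
  append 6 at index 6 → [16, 13, 7, -12, -14, -2, 6] (no swap needed)
Insert 12:
  append 12 at index 7 → [16, 13, 7, -12, -14, -2, 6, 12]
  12 > parent -12 at index 3, swap → [16, 13, 7, 12, -14, -2, 6, -12]
Insert 11:
  append 11 at index 8 → [16, 13, 7, 12, -14, -2, 6, -12, 11] (no swap needed)

[16, 13, 7, 12, -14, -2, 6, -12, 11]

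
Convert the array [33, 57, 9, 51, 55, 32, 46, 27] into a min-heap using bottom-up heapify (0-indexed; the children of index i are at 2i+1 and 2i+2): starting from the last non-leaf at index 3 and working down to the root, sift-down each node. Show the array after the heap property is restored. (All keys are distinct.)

sift down from index 3:
  51 vs only child 27 at index 7, swap → [33, 57, 9, 27, 55, 32, 46, 51]
sift down from index 2: already satisfies heap property
sift down from index 1:
  57 vs smaller child 27 at index 3, swap → [33, 27, 9, 57, 55, 32, 46, 51]
  57 vs only child 51 at index 7, swap → [33, 27, 9, 51, 55, 32, 46, 57]
sift down from index 0:
  33 vs smaller child 9 at index 2, swap → [9, 27, 33, 51, 55, 32, 46, 57]
  33 vs smaller child 32 at index 5, swap → [9, 27, 32, 51, 55, 33, 46, 57]

[9, 27, 32, 51, 55, 33, 46, 57]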